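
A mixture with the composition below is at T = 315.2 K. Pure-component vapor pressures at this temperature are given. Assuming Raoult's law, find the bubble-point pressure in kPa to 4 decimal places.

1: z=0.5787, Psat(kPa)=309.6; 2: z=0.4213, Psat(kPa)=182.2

At the bubble point ψ → 0, so ΣzᵢKᵢ = 1 with Kᵢ = Pᵢˢᵃᵗ/P ⇒ P = ΣzᵢPᵢˢᵃᵗ.
P = 0.5787·309.6 + 0.4213·182.2 = 255.9264 kPa

Pbub = 255.9264 kPa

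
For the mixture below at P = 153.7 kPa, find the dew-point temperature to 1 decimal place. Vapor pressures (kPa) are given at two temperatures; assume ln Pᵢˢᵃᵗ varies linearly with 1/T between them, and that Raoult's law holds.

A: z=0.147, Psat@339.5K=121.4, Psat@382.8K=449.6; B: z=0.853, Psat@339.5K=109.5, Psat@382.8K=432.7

T = 348.9 K

Dew-point temperature: Σzᵢ·P/Pᵢˢᵃᵗ(T) = 1. Interpolate ln Pᵢˢᵃᵗ = aᵢ + bᵢ/T.
  T = 339.5 K: ΣzᵢP/Pᵢˢᵃᵗ = 1.3834
  T = 382.8 K: ΣzᵢP/Pᵢˢᵃᵗ = 0.3532
  T = 361.1 K: ΣzᵢP/Pᵢˢᵃᵗ = 0.6721
  T = 350.3 K: ΣzᵢP/Pᵢˢᵃᵗ = 0.9535
  T = 344.9 K: ΣzᵢP/Pᵢˢᵃᵗ = 1.1452
  T = 347.6 K: ΣzᵢP/Pᵢˢᵃᵗ = 1.0442
Interpolating between 347.6 K and 350.3 K gives T ≈ 348.9 K.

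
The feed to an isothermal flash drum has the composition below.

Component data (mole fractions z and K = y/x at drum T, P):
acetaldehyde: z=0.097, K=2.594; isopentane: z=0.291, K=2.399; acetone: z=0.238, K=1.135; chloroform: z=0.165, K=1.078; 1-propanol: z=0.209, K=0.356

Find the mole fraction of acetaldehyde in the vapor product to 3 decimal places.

y_acetaldehyde = 0.107

Let ψ = V/F and solve Σ zᵢ(Kᵢ−1)/(1+ψ(Kᵢ−1)) = 0.
g(0) = ΣzᵢKᵢ − 1 = 0.472 and g(1) = 1 − Σzᵢ/Kᵢ = -0.109, so a root lies in (0, 1).
Newton–Raphson from ψ = 0.5:
  ψ = 0.500: g = 0.1696, g' = -0.467 → ψ = 0.863
  ψ = 0.863: g = -0.0128, g' = -0.604 → ψ = 0.842
Converged at ψ = 0.842.
Compositions from xᵢ = zᵢ/(1+ψ(Kᵢ−1)), yᵢ = Kᵢxᵢ:
  acetaldehyde: x = 0.041, y = 0.107
  isopentane: x = 0.134, y = 0.321
  acetone: x = 0.214, y = 0.243
  chloroform: x = 0.155, y = 0.167
  1-propanol: x = 0.456, y = 0.162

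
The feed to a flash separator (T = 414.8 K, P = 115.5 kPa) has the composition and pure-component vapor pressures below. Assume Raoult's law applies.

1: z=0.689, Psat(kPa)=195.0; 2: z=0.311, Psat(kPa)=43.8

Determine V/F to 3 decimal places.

Raoult's law: Kᵢ = Pᵢˢᵃᵗ/P = Pᵢˢᵃᵗ/115.5.
  K_1 = 195.0/115.5 = 1.68831, K_2 = 43.8/115.5 = 0.37922
Newton–Raphson from V/F = 0.5:
  V/F = 0.500: g = 0.0729, g' = -0.433 → V/F = 0.668
  V/F = 0.668: g = -0.0052, g' = -0.503 → V/F = 0.658
Converged at V/F = 0.658.

V/F = 0.658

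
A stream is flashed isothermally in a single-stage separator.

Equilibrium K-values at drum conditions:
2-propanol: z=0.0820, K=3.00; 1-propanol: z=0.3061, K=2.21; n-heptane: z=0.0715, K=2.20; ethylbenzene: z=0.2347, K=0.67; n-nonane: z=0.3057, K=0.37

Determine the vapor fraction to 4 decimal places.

ψ = 0.4873

Rachford–Rice: g(ψ) = Σ zᵢ(Kᵢ−1)/(1+ψ(Kᵢ−1)) = 0.
g(0) = ΣzᵢKᵢ − 1 = 0.3501 and g(1) = 1 − Σzᵢ/Kᵢ = -0.3749, so a root lies in (0, 1).
Newton iteration, ψ⁰ = 0.49:
  ψ = 0.4900: g = -0.00160, g' = -0.5914 → ψ = 0.4873
Converged at ψ = 0.4873.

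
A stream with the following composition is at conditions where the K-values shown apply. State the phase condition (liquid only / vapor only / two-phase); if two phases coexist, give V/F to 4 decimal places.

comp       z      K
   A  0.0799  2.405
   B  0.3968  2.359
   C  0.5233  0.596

ΣzᵢKᵢ = 1.4401; Σzᵢ/Kᵢ = 1.0794.
Both exceed 1, so a two-phase solution exists.
Material balance + equilibrium reduce to Σ zᵢ(Kᵢ−1)/(1+ψ(Kᵢ−1)) = 0.
Iterate (Newton) starting at ψ = 0.5:
  ψ = 0.5000: g = 0.12209, g' = -0.4483 → ψ = 0.7723
  ψ = 0.7723: g = 0.00965, g' = -0.3912 → ψ = 0.7970
Converged at ψ = 0.7970.

two-phase, V/F = 0.7970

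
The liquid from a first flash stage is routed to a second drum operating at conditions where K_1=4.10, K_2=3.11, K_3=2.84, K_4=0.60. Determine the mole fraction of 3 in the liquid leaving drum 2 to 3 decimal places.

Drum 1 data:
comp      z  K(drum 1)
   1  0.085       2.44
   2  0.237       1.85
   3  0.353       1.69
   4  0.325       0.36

x_3 (drum 2) = 0.097

Drum 1:
Newton–Raphson from ψ₁ = 0.5:
  ψ₁ = 0.500: g = 0.0877, g' = -0.525 → ψ₁ = 0.667
  ψ₁ = 0.667: g = -0.0053, g' = -0.600 → ψ₁ = 0.658
Converged at ψ₁ = 0.658.
Drum-1 compositions:
  1: x = 0.044, y = 0.106
  2: x = 0.152, y = 0.281
  3: x = 0.243, y = 0.410
  4: x = 0.562, y = 0.202
Drum-2 feed = drum-1 liquid: z₂ = (0.0436, 0.1520, 0.2427, 0.5617).
Drum 2:
Iterate (Newton) starting at ψ₂ = 0.3:
  ψ₂ = 0.300: g = 0.2989, g' = -0.823 → ψ₂ = 0.663
  ψ₂ = 0.663: g = 0.0734, g' = -0.496 → ψ₂ = 0.811
  ψ₂ = 0.811: g = 0.0034, g' = -0.455 → ψ₂ = 0.818
Converged at ψ₂ = 0.818.
  1: x = 0.012, y = 0.051
  2: x = 0.056, y = 0.173
  3: x = 0.097, y = 0.275
  4: x = 0.835, y = 0.501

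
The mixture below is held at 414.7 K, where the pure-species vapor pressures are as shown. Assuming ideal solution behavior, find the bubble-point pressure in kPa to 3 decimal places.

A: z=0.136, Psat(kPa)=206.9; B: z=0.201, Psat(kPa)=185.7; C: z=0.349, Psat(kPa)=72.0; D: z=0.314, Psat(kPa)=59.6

At the bubble point ψ → 0, so ΣzᵢKᵢ = 1 with Kᵢ = Pᵢˢᵃᵗ/P ⇒ P = ΣzᵢPᵢˢᵃᵗ.
P = 0.136·206.9 + 0.201·185.7 + 0.349·72.0 + 0.314·59.6 = 109.306 kPa

Pbub = 109.306 kPa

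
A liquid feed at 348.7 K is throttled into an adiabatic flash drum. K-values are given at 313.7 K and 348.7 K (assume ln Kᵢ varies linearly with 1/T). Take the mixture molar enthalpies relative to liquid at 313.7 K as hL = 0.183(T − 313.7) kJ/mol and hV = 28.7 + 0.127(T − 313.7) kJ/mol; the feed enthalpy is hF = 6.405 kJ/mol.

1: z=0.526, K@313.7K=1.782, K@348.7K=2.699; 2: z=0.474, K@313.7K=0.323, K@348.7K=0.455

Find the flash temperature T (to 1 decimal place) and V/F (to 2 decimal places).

T = 315.6 K, V/F = 0.21

Adiabatic flash: solve Rachford–Rice at each trial T, then check hF = ψ·hV(T) + (1−ψ)·hL(T).
  T = 313.7 K: K = (1.782, 0.323), RR gives ψ = 0.171, H_out = 4.903 kJ/mol
  T = 348.7 K: K = (2.699, 0.455), RR gives ψ = 0.686, H_out = 24.753 kJ/mol
  T = 331.2 K: K = (2.217, 0.387), RR gives ψ = 0.468, H_out = 16.188 kJ/mol
  T = 322.4 K: K = (1.992, 0.354), RR gives ψ = 0.337, H_out = 11.095 kJ/mol
  T = 318.0 K: K = (1.885, 0.338), RR gives ψ = 0.259, H_out = 8.157 kJ/mol
  T = 315.9 K: K = (1.834, 0.331), RR gives ψ = 0.218, H_out = 6.623 kJ/mol
Linear interpolation between T = 313.7 (H_out = 4.903) and T = 315.9 (H_out = 6.623) on hF = 6.405 gives T ≈ 315.6 K, at which ψ = 0.21.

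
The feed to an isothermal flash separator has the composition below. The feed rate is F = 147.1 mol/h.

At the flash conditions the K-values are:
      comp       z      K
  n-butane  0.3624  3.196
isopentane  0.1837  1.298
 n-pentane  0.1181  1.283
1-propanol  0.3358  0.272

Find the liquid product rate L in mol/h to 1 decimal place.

Let ψ = V/F and solve Σ zᵢ(Kᵢ−1)/(1+ψ(Kᵢ−1)) = 0.
g(0) = ΣzᵢKᵢ − 1 = 0.6395 and g(1) = 1 − Σzᵢ/Kᵢ = -0.5815, so a root lies in (0, 1).
Iterate (Newton) starting at ψ = 0.46:
  ψ = 0.4600: g = 0.10607, g' = -0.8548 → ψ = 0.5841
  ψ = 0.5841: g = -0.00136, g' = -0.8929 → ψ = 0.5826
Converged at ψ = 0.5826.
Then V = ψ·F = 0.5826·147.1 = 85.7 mol/h and L = F − V = 61.4 mol/h.

L = 61.4 mol/h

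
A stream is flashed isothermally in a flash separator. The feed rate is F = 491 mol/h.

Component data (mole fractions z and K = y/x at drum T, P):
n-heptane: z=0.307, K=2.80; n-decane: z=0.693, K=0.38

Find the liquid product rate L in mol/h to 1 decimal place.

Let ψ = V/F and solve Σ zᵢ(Kᵢ−1)/(1+ψ(Kᵢ−1)) = 0.
Check two-phase: ΣzᵢKᵢ = 1.123 > 1 and Σzᵢ/Kᵢ = 1.933 > 1, so g(0) = 0.123 > 0 and g(1) = -0.933 < 0.
Binary case is linear: z₁(K₁−1)(1+ψ(K₂−1)) + z₂(K₂−1)(1+ψ(K₁−1)) = 0
⇒ ψ = [z₁(K₁−1)+z₂(K₂−1)] / [−(K₁−1)(K₂−1)] = 0.1229/1.1160 = 0.110
Then V = ψ·F = 0.1102·491 = 54.1 mol/h and L = F − V = 436.9 mol/h.

L = 436.9 mol/h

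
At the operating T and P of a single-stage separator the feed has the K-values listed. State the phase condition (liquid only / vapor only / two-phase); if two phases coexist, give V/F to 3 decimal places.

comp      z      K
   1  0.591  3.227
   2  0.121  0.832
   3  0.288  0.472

ΣzᵢKᵢ = 2.144; Σzᵢ/Kᵢ = 0.939.
Since Σzᵢ/Kᵢ < 1 the mixture is above its dew point — single vapor phase.

vapor only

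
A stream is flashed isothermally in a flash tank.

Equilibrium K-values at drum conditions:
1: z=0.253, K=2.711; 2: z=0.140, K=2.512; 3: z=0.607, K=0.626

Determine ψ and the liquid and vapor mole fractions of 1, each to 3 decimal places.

Rachford–Rice: g(ψ) = Σ zᵢ(Kᵢ−1)/(1+ψ(Kᵢ−1)) = 0.
g(0) = ΣzᵢKᵢ − 1 = 0.418 and g(1) = 1 − Σzᵢ/Kᵢ = -0.119, so a root lies in (0, 1).
Newton iteration, ψ⁰ = 0.35:
  ψ = 0.350: g = 0.1480, g' = -0.539 → ψ = 0.625
  ψ = 0.625: g = 0.0219, g' = -0.402 → ψ = 0.679
  ψ = 0.679: g = 0.0004, g' = -0.389 → ψ = 0.680
Converged at ψ = 0.680.
Compositions from xᵢ = zᵢ/(1+ψ(Kᵢ−1)), yᵢ = Kᵢxᵢ:
  1: x = 0.117, y = 0.317
  2: x = 0.069, y = 0.173
  3: x = 0.814, y = 0.510

ψ = 0.680, x_1 = 0.117, y_1 = 0.317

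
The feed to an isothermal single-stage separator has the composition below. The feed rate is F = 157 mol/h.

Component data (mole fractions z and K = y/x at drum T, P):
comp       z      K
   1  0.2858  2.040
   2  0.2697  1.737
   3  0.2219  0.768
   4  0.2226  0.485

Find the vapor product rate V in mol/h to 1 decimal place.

V = 138.8 mol/h

Let β = V/F and solve Σ zᵢ(Kᵢ−1)/(1+β(Kᵢ−1)) = 0.
Check two-phase: ΣzᵢKᵢ = 1.3299 > 1 and Σzᵢ/Kᵢ = 1.0433 > 1, so g(0) = 0.3299 > 0 and g(1) = -0.0433 < 0.
Iterate (Newton) starting at β = 0.5:
  β = 0.5000: g = 0.12816, g' = -0.3344 → β = 0.8833
  β = 0.8833: g = 0.00027, g' = -0.3553 → β = 0.8840
Converged at β = 0.8840.
Then V = β·F = 0.8840·157 = 138.8 mol/h and L = F − V = 18.2 mol/h.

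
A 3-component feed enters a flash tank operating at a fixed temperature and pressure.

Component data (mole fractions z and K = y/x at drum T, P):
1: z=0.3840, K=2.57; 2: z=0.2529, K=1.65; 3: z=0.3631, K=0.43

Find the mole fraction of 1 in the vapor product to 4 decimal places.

y_1 = 0.4399

Newton–Raphson from V/F = 0.58:
  V/F = 0.5800: g = 0.12574, g' = -0.5789 → V/F = 0.7972
  V/F = 0.7972: g = -0.00331, g' = -0.6294 → V/F = 0.7919
Converged at V/F = 0.7919.
Compositions from xᵢ = zᵢ/(1+V/F(Kᵢ−1)), yᵢ = Kᵢxᵢ:
  1: x = 0.1712, y = 0.4399
  2: x = 0.1670, y = 0.2755
  3: x = 0.6619, y = 0.2846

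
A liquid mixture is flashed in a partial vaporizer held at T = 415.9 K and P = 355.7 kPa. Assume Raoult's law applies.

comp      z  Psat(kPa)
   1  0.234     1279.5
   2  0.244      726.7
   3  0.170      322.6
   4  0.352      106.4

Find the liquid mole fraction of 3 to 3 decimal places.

x_3 = 0.179

Raoult's law: Kᵢ = Pᵢˢᵃᵗ/P = Pᵢˢᵃᵗ/355.7.
  K_1 = 1279.5/355.7 = 3.59713, K_2 = 726.7/355.7 = 2.04301, K_3 = 322.6/355.7 = 0.90694, K_4 = 106.4/355.7 = 0.29913
Material balance + equilibrium reduce to Σ zᵢ(Kᵢ−1)/(1+ψ(Kᵢ−1)) = 0.
g(0) = ΣzᵢKᵢ − 1 = 0.600 and g(1) = 1 − Σzᵢ/Kᵢ = -0.549, so a root lies in (0, 1).
Newton iteration, ψ⁰ = 0.5:
  ψ = 0.500: g = 0.0353, g' = -0.825 → ψ = 0.543
Converged at ψ = 0.543.
Compositions from xᵢ = zᵢ/(1+ψ(Kᵢ−1)), yᵢ = Kᵢxᵢ:
  1: x = 0.097, y = 0.349
  2: x = 0.156, y = 0.318
  3: x = 0.179, y = 0.162
  4: x = 0.568, y = 0.170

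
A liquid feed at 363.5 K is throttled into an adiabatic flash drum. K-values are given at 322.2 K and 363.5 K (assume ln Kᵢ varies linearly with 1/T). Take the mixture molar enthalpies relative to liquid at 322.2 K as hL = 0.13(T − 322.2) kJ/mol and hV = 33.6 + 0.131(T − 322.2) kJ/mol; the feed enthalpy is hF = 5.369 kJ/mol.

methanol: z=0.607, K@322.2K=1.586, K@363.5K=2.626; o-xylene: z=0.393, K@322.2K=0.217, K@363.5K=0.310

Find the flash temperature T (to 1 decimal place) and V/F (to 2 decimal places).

Adiabatic flash: solve Rachford–Rice at each trial T, then check hF = ψ·hV(T) + (1−ψ)·hL(T).
  T = 322.2 K: K = (1.586, 0.217), RR gives ψ = 0.105, H_out = 3.514 kJ/mol
  T = 363.5 K: K = (2.626, 0.310), RR gives ψ = 0.638, H_out = 26.833 kJ/mol
  T = 342.9 K: K = (2.073, 0.262), RR gives ψ = 0.457, H_out = 18.043 kJ/mol
  T = 332.5 K: K = (1.820, 0.239), RR gives ψ = 0.318, H_out = 12.040 kJ/mol
  T = 327.4 K: K = (1.702, 0.228), RR gives ψ = 0.226, H_out = 8.284 kJ/mol
  T = 324.8 K: K = (1.643, 0.223), RR gives ψ = 0.170, H_out = 6.046 kJ/mol
  T = 323.5 K: K = (1.615, 0.220), RR gives ψ = 0.138, H_out = 4.821 kJ/mol
Linear interpolation between T = 323.5 (H_out = 4.821) and T = 324.8 (H_out = 6.046) on hF = 5.369 gives T ≈ 324.1 K, at which ψ = 0.15.

T = 324.1 K, V/F = 0.15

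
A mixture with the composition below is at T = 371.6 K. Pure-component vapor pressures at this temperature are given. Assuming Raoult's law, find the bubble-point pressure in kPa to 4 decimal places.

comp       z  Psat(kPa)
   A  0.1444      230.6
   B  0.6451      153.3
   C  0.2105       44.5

Pbub = 141.5597 kPa

At the bubble point ψ → 0, so ΣzᵢKᵢ = 1 with Kᵢ = Pᵢˢᵃᵗ/P ⇒ P = ΣzᵢPᵢˢᵃᵗ.
P = 0.1444·230.6 + 0.6451·153.3 + 0.2105·44.5 = 141.5597 kPa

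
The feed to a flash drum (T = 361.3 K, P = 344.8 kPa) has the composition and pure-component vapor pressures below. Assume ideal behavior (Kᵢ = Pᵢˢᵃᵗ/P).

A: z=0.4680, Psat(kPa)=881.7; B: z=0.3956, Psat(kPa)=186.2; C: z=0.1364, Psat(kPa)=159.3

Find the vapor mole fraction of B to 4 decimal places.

Raoult's law: Kᵢ = Pᵢˢᵃᵗ/P = Pᵢˢᵃᵗ/344.8.
  K_A = 881.7/344.8 = 2.557135, K_B = 186.2/344.8 = 0.540023, K_C = 159.3/344.8 = 0.462007
Rachford–Rice: g(V/F) = Σ zᵢ(Kᵢ−1)/(1+V/F(Kᵢ−1)) = 0.
g(0) = ΣzᵢKᵢ − 1 = 0.4734 and g(1) = 1 − Σzᵢ/Kᵢ = -0.2108, so a root lies in (0, 1).
Newton iteration, V/F⁰ = 0.5:
  V/F = 0.5000: g = 0.07303, g' = -0.5738 → V/F = 0.6273
  V/F = 0.6273: g = 0.00213, g' = -0.5457 → V/F = 0.6312
Converged at V/F = 0.6312.
Compositions from xᵢ = zᵢ/(1+V/F(Kᵢ−1)), yᵢ = Kᵢxᵢ:
  A: x = 0.2360, y = 0.6035
  B: x = 0.5574, y = 0.3010
  C: x = 0.2065, y = 0.0954

y_B = 0.3010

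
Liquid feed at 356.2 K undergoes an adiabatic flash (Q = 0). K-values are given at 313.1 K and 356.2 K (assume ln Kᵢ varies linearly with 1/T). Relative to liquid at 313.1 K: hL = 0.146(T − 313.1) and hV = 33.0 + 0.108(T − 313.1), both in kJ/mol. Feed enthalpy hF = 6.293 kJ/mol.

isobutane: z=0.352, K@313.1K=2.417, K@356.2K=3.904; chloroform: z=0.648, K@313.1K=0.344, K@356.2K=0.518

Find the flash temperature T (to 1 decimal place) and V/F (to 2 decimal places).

Adiabatic flash: solve Rachford–Rice at each trial T, then check hF = ψ·hV(T) + (1−ψ)·hL(T).
  T = 313.1 K: K = (2.417, 0.344), RR gives ψ = 0.079, H_out = 2.616 kJ/mol
  T = 356.2 K: K = (3.904, 0.518), RR gives ψ = 0.507, H_out = 22.198 kJ/mol
  T = 334.6 K: K = (3.118, 0.428), RR gives ψ = 0.309, H_out = 13.081 kJ/mol
  T = 323.9 K: K = (2.758, 0.385), RR gives ψ = 0.204, H_out = 8.222 kJ/mol
  T = 318.5 K: K = (2.585, 0.364), RR gives ψ = 0.145, H_out = 5.540 kJ/mol
  T = 321.2 K: K = (2.671, 0.375), RR gives ψ = 0.175, H_out = 6.906 kJ/mol
  T = 319.9 K: K = (2.629, 0.370), RR gives ψ = 0.161, H_out = 6.255 kJ/mol
Linear interpolation between T = 319.9 (H_out = 6.255) and T = 321.2 (H_out = 6.906) on hF = 6.293 gives T ≈ 320.0 K, at which ψ = 0.16.

T = 320.0 K, V/F = 0.16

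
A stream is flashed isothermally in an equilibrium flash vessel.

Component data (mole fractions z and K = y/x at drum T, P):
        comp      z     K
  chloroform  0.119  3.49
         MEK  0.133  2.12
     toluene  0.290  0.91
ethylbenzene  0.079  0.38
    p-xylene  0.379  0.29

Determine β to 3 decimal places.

β = 0.103

Rachford–Rice: g(β) = Σ zᵢ(Kᵢ−1)/(1+β(Kᵢ−1)) = 0.
Check two-phase: ΣzᵢKᵢ = 1.101 > 1 and Σzᵢ/Kᵢ = 1.930 > 1, so g(0) = 0.101 > 0 and g(1) = -0.930 < 0.
Newton–Raphson from β = 0.5:
  β = 0.500: g = -0.2880, g' = -0.741 → β = 0.111
  β = 0.111: g = -0.0065, g' = -0.847 → β = 0.103
Converged at β = 0.103.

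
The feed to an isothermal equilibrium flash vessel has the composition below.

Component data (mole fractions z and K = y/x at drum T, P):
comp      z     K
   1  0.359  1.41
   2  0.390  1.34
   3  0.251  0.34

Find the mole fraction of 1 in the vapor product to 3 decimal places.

Rachford–Rice: g(ψ) = Σ zᵢ(Kᵢ−1)/(1+ψ(Kᵢ−1)) = 0.
Check two-phase: ΣzᵢKᵢ = 1.114 > 1 and Σzᵢ/Kᵢ = 1.284 > 1, so g(0) = 0.114 > 0 and g(1) = -0.284 < 0.
Iterate (Newton) starting at ψ = 0.68:
  ψ = 0.680: g = -0.0777, g' = -0.427 → ψ = 0.498
  ψ = 0.498: g = -0.0110, g' = -0.317 → ψ = 0.463
  ψ = 0.463: g = -0.0003, g' = -0.303 → ψ = 0.462
Converged at ψ = 0.462.
Compositions from xᵢ = zᵢ/(1+ψ(Kᵢ−1)), yᵢ = Kᵢxᵢ:
  1: x = 0.302, y = 0.426
  2: x = 0.337, y = 0.452
  3: x = 0.361, y = 0.123

y_1 = 0.426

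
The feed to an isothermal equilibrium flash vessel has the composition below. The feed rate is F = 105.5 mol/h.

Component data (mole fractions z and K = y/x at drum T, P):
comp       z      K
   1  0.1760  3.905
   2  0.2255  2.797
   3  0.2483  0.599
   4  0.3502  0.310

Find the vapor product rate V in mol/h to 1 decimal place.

V = 44.5 mol/h

Rachford–Rice: g(ψ) = Σ zᵢ(Kᵢ−1)/(1+ψ(Kᵢ−1)) = 0.
Check two-phase: ΣzᵢKᵢ = 1.5753 > 1 and Σzᵢ/Kᵢ = 1.6699 > 1, so g(0) = 0.5753 > 0 and g(1) = -0.6699 < 0.
Newton iteration, ψ⁰ = 0.5:
  ψ = 0.5000: g = -0.07153, g' = -0.9001 → ψ = 0.4205
  ψ = 0.4205: g = 0.00077, g' = -0.9258 → ψ = 0.4214
Converged at ψ = 0.4214.
Then V = ψ·F = 0.4214·105.5 = 44.5 mol/h and L = F − V = 61.0 mol/h.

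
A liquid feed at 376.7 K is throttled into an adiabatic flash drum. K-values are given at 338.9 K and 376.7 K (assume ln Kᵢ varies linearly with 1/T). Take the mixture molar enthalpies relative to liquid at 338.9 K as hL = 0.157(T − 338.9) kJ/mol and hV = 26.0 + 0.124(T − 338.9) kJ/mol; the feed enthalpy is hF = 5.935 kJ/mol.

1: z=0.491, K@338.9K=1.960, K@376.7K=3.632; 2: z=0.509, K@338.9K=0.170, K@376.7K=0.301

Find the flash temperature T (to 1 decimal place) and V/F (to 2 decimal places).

T = 345.8 K, V/F = 0.19

Adiabatic flash: solve Rachford–Rice at each trial T, then check hF = ψ·hV(T) + (1−ψ)·hL(T).
  T = 338.9 K: K = (1.960, 0.170), RR gives ψ = 0.061, H_out = 1.595 kJ/mol
  T = 376.7 K: K = (3.632, 0.301), RR gives ψ = 0.509, H_out = 18.535 kJ/mol
  T = 357.8 K: K = (2.712, 0.230), RR gives ψ = 0.340, H_out = 11.596 kJ/mol
  T = 348.4 K: K = (2.318, 0.199), RR gives ψ = 0.226, H_out = 7.306 kJ/mol
  T = 343.6 K: K = (2.132, 0.184), RR gives ψ = 0.152, H_out = 4.663 kJ/mol
  T = 346.0 K: K = (2.224, 0.191), RR gives ψ = 0.191, H_out = 6.035 kJ/mol
Linear interpolation between T = 343.6 (H_out = 4.663) and T = 346.0 (H_out = 6.035) on hF = 5.935 gives T ≈ 345.8 K, at which ψ = 0.19.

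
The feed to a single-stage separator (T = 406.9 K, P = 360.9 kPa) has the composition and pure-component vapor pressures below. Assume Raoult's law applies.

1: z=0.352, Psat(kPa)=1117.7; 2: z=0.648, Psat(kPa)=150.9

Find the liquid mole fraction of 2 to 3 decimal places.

x_2 = 0.783

Raoult's law: Kᵢ = Pᵢˢᵃᵗ/P = Pᵢˢᵃᵗ/360.9.
  K_1 = 1117.7/360.9 = 3.09698, K_2 = 150.9/360.9 = 0.41812
Let β = V/F and solve Σ zᵢ(Kᵢ−1)/(1+β(Kᵢ−1)) = 0.
Feasibility: ΣzᵢKᵢ = 1.361, Σzᵢ/Kᵢ = 1.663 — both > 1, two phases present.
Newton–Raphson from β = 0.3:
  β = 0.300: g = -0.0037, g' = -0.905 → β = 0.296
Converged at β = 0.296.
Compositions from xᵢ = zᵢ/(1+β(Kᵢ−1)), yᵢ = Kᵢxᵢ:
  1: x = 0.217, y = 0.673
  2: x = 0.783, y = 0.327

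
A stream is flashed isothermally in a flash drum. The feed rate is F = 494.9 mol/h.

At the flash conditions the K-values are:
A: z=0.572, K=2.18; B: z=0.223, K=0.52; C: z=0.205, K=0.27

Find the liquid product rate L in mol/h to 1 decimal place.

L = 212.9 mol/h

Material balance + equilibrium reduce to Σ zᵢ(Kᵢ−1)/(1+ψ(Kᵢ−1)) = 0.
Feasibility: ΣzᵢKᵢ = 1.418, Σzᵢ/Kᵢ = 1.450 — both > 1, two phases present.
Newton iteration, ψ⁰ = 0.6:
  ψ = 0.600: g = -0.0214, g' = -0.720 → ψ = 0.570
Converged at ψ = 0.570.
Then V = ψ·F = 0.5698·494.9 = 282.0 mol/h and L = F − V = 212.9 mol/h.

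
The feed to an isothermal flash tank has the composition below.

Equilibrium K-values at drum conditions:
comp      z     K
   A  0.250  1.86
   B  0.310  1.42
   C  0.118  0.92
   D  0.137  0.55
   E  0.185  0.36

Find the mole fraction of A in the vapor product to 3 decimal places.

y_A = 0.328

Material balance + equilibrium reduce to Σ zᵢ(Kᵢ−1)/(1+ψ(Kᵢ−1)) = 0.
g(0) = ΣzᵢKᵢ − 1 = 0.156 and g(1) = 1 − Σzᵢ/Kᵢ = -0.244, so a root lies in (0, 1).
Newton iteration, ψ⁰ = 0.65:
  ψ = 0.650: g = -0.0596, g' = -0.388 → ψ = 0.496
  ψ = 0.496: g = -0.0043, g' = -0.338 → ψ = 0.484
Converged at ψ = 0.484.
Compositions from xᵢ = zᵢ/(1+ψ(Kᵢ−1)), yᵢ = Kᵢxᵢ:
  A: x = 0.177, y = 0.328
  B: x = 0.258, y = 0.366
  C: x = 0.123, y = 0.113
  D: x = 0.175, y = 0.096
  E: x = 0.268, y = 0.096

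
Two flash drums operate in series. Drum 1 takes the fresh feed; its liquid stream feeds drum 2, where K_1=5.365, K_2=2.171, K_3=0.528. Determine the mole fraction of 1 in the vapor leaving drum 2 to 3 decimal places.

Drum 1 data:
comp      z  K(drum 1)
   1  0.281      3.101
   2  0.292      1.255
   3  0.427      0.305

Drum 1:
Material balance + equilibrium reduce to Σ zᵢ(Kᵢ−1)/(1+ψ₁(Kᵢ−1)) = 0.
g(0) = ΣzᵢKᵢ − 1 = 0.368 and g(1) = 1 − Σzᵢ/Kᵢ = -0.723, so a root lies in (0, 1).
Newton iteration, ψ₁⁰ = 0.5:
  ψ₁ = 0.500: g = -0.1009, g' = -0.794 → ψ₁ = 0.373
  ψ₁ = 0.373: g = -0.0017, g' = -0.782 → ψ₁ = 0.371
Converged at ψ₁ = 0.371.
Drum-1 compositions:
  1: x = 0.158, y = 0.490
  2: x = 0.267, y = 0.335
  3: x = 0.575, y = 0.175
Drum-2 feed = drum-1 liquid: z₂ = (0.1579, 0.2668, 0.5753).
Drum 2:
Material balance + equilibrium reduce to Σ zᵢ(Kᵢ−1)/(1+ψ₂(Kᵢ−1)) = 0.
g(0) = ΣzᵢKᵢ − 1 = 0.730 and g(1) = 1 − Σzᵢ/Kᵢ = -0.242, so a root lies in (0, 1).
Newton–Raphson from ψ₂ = 0.5:
  ψ₂ = 0.500: g = 0.0582, g' = -0.662 → ψ₂ = 0.588
  ψ₂ = 0.588: g = 0.0025, g' = -0.610 → ψ₂ = 0.592
Converged at ψ₂ = 0.592.
  1: x = 0.044, y = 0.236
  2: x = 0.158, y = 0.342
  3: x = 0.798, y = 0.422

y_1 (drum 2) = 0.236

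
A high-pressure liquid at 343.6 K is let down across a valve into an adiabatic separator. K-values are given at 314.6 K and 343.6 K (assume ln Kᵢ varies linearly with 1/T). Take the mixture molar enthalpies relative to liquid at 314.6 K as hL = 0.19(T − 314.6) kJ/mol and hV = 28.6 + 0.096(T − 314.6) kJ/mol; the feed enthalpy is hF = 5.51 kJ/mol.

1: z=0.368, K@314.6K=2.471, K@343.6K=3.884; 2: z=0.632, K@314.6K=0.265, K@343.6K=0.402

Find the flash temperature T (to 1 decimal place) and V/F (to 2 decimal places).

Adiabatic flash: solve Rachford–Rice at each trial T, then check hF = ψ·hV(T) + (1−ψ)·hL(T).
  T = 314.6 K: K = (2.471, 0.265), RR gives ψ = 0.071, H_out = 2.032 kJ/mol
  T = 343.6 K: K = (3.884, 0.402), RR gives ψ = 0.396, H_out = 15.762 kJ/mol
  T = 329.1 K: K = (3.129, 0.329), RR gives ψ = 0.252, H_out = 9.616 kJ/mol
  T = 321.9 K: K = (2.790, 0.296), RR gives ψ = 0.170, H_out = 6.132 kJ/mol
  T = 318.2 K: K = (2.625, 0.280), RR gives ψ = 0.122, H_out = 4.145 kJ/mol
  T = 320.0 K: K = (2.705, 0.288), RR gives ψ = 0.146, H_out = 5.132 kJ/mol
Linear interpolation between T = 320.0 (H_out = 5.132) and T = 321.9 (H_out = 6.132) on hF = 5.51 gives T ≈ 320.7 K, at which ψ = 0.16.

T = 320.7 K, V/F = 0.16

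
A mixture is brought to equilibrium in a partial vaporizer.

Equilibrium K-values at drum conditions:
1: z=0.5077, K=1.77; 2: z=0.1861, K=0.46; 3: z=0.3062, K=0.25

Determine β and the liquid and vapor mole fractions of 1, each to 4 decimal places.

Material balance + equilibrium reduce to Σ zᵢ(Kᵢ−1)/(1+β(Kᵢ−1)) = 0.
g(0) = ΣzᵢKᵢ − 1 = 0.0608 and g(1) = 1 − Σzᵢ/Kᵢ = -0.9162, so a root lies in (0, 1).
Newton–Raphson from β = 0.5:
  β = 0.5000: g = -0.22284, g' = -0.6997 → β = 0.1815
  β = 0.1815: g = -0.03426, g' = -0.5292 → β = 0.1168
  β = 0.1168: g = -0.00027, g' = -0.5221 → β = 0.1163
Converged at β = 0.1163.
Compositions from xᵢ = zᵢ/(1+β(Kᵢ−1)), yᵢ = Kᵢxᵢ:
  1: x = 0.4660, y = 0.8248
  2: x = 0.1986, y = 0.0913
  3: x = 0.3354, y = 0.0839

β = 0.1163, x_1 = 0.4660, y_1 = 0.8248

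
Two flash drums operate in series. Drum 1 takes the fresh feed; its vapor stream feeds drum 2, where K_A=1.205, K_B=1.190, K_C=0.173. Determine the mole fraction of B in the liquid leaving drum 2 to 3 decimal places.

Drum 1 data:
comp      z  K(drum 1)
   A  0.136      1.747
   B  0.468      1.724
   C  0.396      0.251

Drum 1:
Rachford–Rice: g(ψ₁) = Σ zᵢ(Kᵢ−1)/(1+ψ₁(Kᵢ−1)) = 0.
Check two-phase: ΣzᵢKᵢ = 1.144 > 1 and Σzᵢ/Kᵢ = 1.927 > 1, so g(0) = 0.144 > 0 and g(1) = -0.927 < 0.
Newton–Raphson from ψ₁ = 0.32:
  ψ₁ = 0.320: g = -0.0330, g' = -0.595 → ψ₁ = 0.265
  ψ₁ = 0.265: g = -0.0007, g' = -0.571 → ψ₁ = 0.263
Converged at ψ₁ = 0.263.
Drum-1 compositions:
  A: x = 0.114, y = 0.199
  B: x = 0.393, y = 0.678
  C: x = 0.493, y = 0.124
Drum-2 feed = drum-1 vapor: z₂ = (0.1985, 0.6776, 0.1238).
Drum 2:
Rachford–Rice: g(ψ₂) = Σ zᵢ(Kᵢ−1)/(1+ψ₂(Kᵢ−1)) = 0.
g(0) = ΣzᵢKᵢ − 1 = 0.067 and g(1) = 1 − Σzᵢ/Kᵢ = -0.450, so a root lies in (0, 1).
Newton–Raphson from ψ₂ = 0.37:
  ψ₂ = 0.370: g = 0.0106, g' = -0.204 → ψ₂ = 0.422
  ψ₂ = 0.422: g = -0.0006, g' = -0.228 → ψ₂ = 0.419
Converged at ψ₂ = 0.419.
  A: x = 0.183, y = 0.220
  B: x = 0.628, y = 0.747
  C: x = 0.190, y = 0.033

x_B (drum 2) = 0.628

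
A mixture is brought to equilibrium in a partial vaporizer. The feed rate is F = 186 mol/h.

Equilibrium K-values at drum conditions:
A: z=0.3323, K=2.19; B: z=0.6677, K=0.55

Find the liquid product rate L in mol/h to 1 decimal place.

Newton iteration, V/F⁰ = 0.5:
  V/F = 0.5000: g = -0.13977, g' = -0.4101 → V/F = 0.1592
  V/F = 0.1592: g = 0.00882, g' = -0.4895 → V/F = 0.1772
  V/F = 0.1772: g = 0.00008, g' = -0.4806 → V/F = 0.1774
Converged at V/F = 0.1774.
Then V = V/F·F = 0.1774·186 = 33.0 mol/h and L = F − V = 153.0 mol/h.

L = 153.0 mol/h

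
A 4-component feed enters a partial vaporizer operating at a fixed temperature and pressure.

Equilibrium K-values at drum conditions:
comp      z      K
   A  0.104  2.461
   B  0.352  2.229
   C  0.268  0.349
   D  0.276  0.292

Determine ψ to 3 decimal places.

Rachford–Rice: g(ψ) = Σ zᵢ(Kᵢ−1)/(1+ψ(Kᵢ−1)) = 0.
Check two-phase: ΣzᵢKᵢ = 1.215 > 1 and Σzᵢ/Kᵢ = 1.913 > 1, so g(0) = 0.215 > 0 and g(1) = -0.913 < 0.
Iterate (Newton) starting at ψ = 0.32:
  ψ = 0.320: g = -0.0590, g' = -0.789 → ψ = 0.245
Converged at ψ = 0.245.

ψ = 0.245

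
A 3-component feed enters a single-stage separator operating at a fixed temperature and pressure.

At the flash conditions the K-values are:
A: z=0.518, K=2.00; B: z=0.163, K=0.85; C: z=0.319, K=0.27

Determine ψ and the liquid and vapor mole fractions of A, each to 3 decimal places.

ψ = 0.425, x_A = 0.364, y_A = 0.727

Rachford–Rice: g(ψ) = Σ zᵢ(Kᵢ−1)/(1+ψ(Kᵢ−1)) = 0.
Check two-phase: ΣzᵢKᵢ = 1.261 > 1 and Σzᵢ/Kᵢ = 1.632 > 1, so g(0) = 0.261 > 0 and g(1) = -0.632 < 0.
Iterate (Newton) starting at ψ = 0.42:
  ψ = 0.420: g = 0.0029, g' = -0.615 → ψ = 0.425
Converged at ψ = 0.425.
Compositions from xᵢ = zᵢ/(1+ψ(Kᵢ−1)), yᵢ = Kᵢxᵢ:
  A: x = 0.364, y = 0.727
  B: x = 0.174, y = 0.148
  C: x = 0.462, y = 0.125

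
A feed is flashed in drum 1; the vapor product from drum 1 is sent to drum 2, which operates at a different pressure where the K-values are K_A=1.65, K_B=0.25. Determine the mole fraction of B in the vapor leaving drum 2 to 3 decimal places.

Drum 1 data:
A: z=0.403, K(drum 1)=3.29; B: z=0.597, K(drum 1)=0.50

y_B (drum 2) = 0.116

Drum 1:
Material balance + equilibrium reduce to Σ zᵢ(Kᵢ−1)/(1+ψ₁(Kᵢ−1)) = 0.
Check two-phase: ΣzᵢKᵢ = 1.624 > 1 and Σzᵢ/Kᵢ = 1.316 > 1, so g(0) = 0.624 > 0 and g(1) = -0.316 < 0.
Binary case is linear: z₁(K₁−1)(1+ψ₁(K₂−1)) + z₂(K₂−1)(1+ψ₁(K₁−1)) = 0
⇒ ψ₁ = [z₁(K₁−1)+z₂(K₂−1)] / [−(K₁−1)(K₂−1)] = 0.6244/1.1450 = 0.545
Drum-1 compositions:
  A: x = 0.179, y = 0.590
  B: x = 0.821, y = 0.410
Drum-2 feed = drum-1 vapor: z₂ = (0.5896, 0.4104).
Drum 2:
Let ψ₂ = V/F and solve Σ zᵢ(Kᵢ−1)/(1+ψ₂(Kᵢ−1)) = 0.
Check two-phase: ΣzᵢKᵢ = 1.075 > 1 and Σzᵢ/Kᵢ = 1.999 > 1, so g(0) = 0.075 > 0 and g(1) = -0.999 < 0.
Newton iteration, ψ₂⁰ = 0.5:
  ψ₂ = 0.500: g = -0.2032, g' = -0.733 → ψ₂ = 0.223
  ψ₂ = 0.223: g = -0.0347, g' = -0.523 → ψ₂ = 0.156
  ψ₂ = 0.156: g = -0.0008, g' = -0.501 → ψ₂ = 0.155
Converged at ψ₂ = 0.155.
  A: x = 0.536, y = 0.884
  B: x = 0.464, y = 0.116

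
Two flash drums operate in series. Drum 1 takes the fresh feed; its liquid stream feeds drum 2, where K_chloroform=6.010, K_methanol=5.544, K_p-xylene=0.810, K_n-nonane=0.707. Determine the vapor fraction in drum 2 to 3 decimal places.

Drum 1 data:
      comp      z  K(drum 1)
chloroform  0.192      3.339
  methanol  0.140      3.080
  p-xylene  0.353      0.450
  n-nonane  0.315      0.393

V/F (drum 2) = 0.688

Drum 1:
Let ψ₁ = V/F and solve Σ zᵢ(Kᵢ−1)/(1+ψ₁(Kᵢ−1)) = 0.
Feasibility: ΣzᵢKᵢ = 1.355, Σzᵢ/Kᵢ = 1.689 — both > 1, two phases present.
Newton–Raphson from ψ₁ = 0.5:
  ψ₁ = 0.500: g = -0.1926, g' = -0.811 → ψ₁ = 0.263
  ψ₁ = 0.263: g = 0.0122, g' = -0.967 → ψ₁ = 0.275
Converged at ψ₁ = 0.275.
Drum-1 compositions:
  chloroform: x = 0.117, y = 0.390
  methanol: x = 0.089, y = 0.274
  p-xylene: x = 0.416, y = 0.187
  n-nonane: x = 0.378, y = 0.149
Drum-2 feed = drum-1 liquid: z₂ = (0.1168, 0.0890, 0.4160, 0.3782).
Drum 2:
Rachford–Rice: g(ψ₂) = Σ zᵢ(Kᵢ−1)/(1+ψ₂(Kᵢ−1)) = 0.
g(0) = ΣzᵢKᵢ − 1 = 0.800 and g(1) = 1 − Σzᵢ/Kᵢ = -0.084, so a root lies in (0, 1).
Iterate (Newton) starting at ψ₂ = 0.5:
  ψ₂ = 0.500: g = 0.0734, g' = -0.473 → ψ₂ = 0.655
  ψ₂ = 0.655: g = 0.0110, g' = -0.345 → ψ₂ = 0.687
  ψ₂ = 0.687: g = 0.0003, g' = -0.328 → ψ₂ = 0.688
Converged at ψ₂ = 0.688.
  chloroform: x = 0.026, y = 0.158
  methanol: x = 0.022, y = 0.120
  p-xylene: x = 0.479, y = 0.388
  n-nonane: x = 0.474, y = 0.335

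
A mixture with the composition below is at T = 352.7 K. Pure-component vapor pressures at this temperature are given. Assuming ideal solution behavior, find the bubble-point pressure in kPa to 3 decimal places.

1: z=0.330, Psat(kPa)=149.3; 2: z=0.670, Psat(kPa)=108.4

Pbub = 121.897 kPa

At the bubble point ψ → 0, so ΣzᵢKᵢ = 1 with Kᵢ = Pᵢˢᵃᵗ/P ⇒ P = ΣzᵢPᵢˢᵃᵗ.
P = 0.330·149.3 + 0.670·108.4 = 121.897 kPa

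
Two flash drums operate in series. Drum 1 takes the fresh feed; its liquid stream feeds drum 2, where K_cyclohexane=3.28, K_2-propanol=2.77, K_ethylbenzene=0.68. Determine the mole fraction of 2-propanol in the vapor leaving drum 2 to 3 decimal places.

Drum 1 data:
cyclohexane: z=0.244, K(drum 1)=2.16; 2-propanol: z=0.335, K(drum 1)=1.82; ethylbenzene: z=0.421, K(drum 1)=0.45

y_2-propanol (drum 2) = 0.252

Drum 1:
Let ψ₁ = V/F and solve Σ zᵢ(Kᵢ−1)/(1+ψ₁(Kᵢ−1)) = 0.
Feasibility: ΣzᵢKᵢ = 1.326, Σzᵢ/Kᵢ = 1.233 — both > 1, two phases present.
Newton iteration, ψ₁⁰ = 0.64:
  ψ₁ = 0.640: g = -0.0147, g' = -0.508 → ψ₁ = 0.611
Converged at ψ₁ = 0.611.
Drum-1 compositions:
  cyclohexane: x = 0.143, y = 0.308
  2-propanol: x = 0.223, y = 0.406
  ethylbenzene: x = 0.634, y = 0.285
Drum-2 feed = drum-1 liquid: z₂ = (0.1428, 0.2232, 0.6340).
Drum 2:
Let ψ₂ = V/F and solve Σ zᵢ(Kᵢ−1)/(1+ψ₂(Kᵢ−1)) = 0.
Feasibility: ΣzᵢKᵢ = 1.518, Σzᵢ/Kᵢ = 1.056 — both > 1, two phases present.
Newton iteration, ψ₂⁰ = 0.41:
  ψ₂ = 0.410: g = 0.1637, g' = -0.519 → ψ₂ = 0.725
  ψ₂ = 0.725: g = 0.0315, g' = -0.350 → ψ₂ = 0.815
  ψ₂ = 0.815: g = 0.0011, g' = -0.327 → ψ₂ = 0.819
Converged at ψ₂ = 0.819.
  cyclohexane: x = 0.050, y = 0.163
  2-propanol: x = 0.091, y = 0.252
  ethylbenzene: x = 0.859, y = 0.584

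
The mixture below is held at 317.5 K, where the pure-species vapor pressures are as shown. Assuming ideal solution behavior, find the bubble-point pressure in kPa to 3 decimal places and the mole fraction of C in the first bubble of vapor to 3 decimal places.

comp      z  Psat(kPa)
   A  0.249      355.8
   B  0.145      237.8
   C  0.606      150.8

At the bubble point ψ → 0, so ΣzᵢKᵢ = 1 with Kᵢ = Pᵢˢᵃᵗ/P ⇒ P = ΣzᵢPᵢˢᵃᵗ.
P = 0.249·355.8 + 0.145·237.8 + 0.606·150.8 = 214.460 kPa
yᵢ = zᵢPᵢˢᵃᵗ/P ⇒ y_C = 0.606·150.8/214.460 = 0.426

Pbub = 214.460 kPa, y_C = 0.426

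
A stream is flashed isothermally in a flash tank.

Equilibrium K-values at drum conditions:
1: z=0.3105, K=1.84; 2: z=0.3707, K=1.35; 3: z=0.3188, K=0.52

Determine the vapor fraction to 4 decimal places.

ψ = 0.8295

Newton iteration, ψ⁰ = 0.5:
  ψ = 0.5000: g = 0.09275, g' = -0.2687 → ψ = 0.8452
  ψ = 0.8452: g = -0.00482, g' = -0.3099 → ψ = 0.8296
  ψ = 0.8296: g = -0.00003, g' = -0.3062 → ψ = 0.8295
Converged at ψ = 0.8295.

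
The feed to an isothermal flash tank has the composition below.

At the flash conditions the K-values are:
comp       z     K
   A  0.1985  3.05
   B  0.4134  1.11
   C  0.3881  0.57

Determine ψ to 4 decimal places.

Rachford–Rice: g(ψ) = Σ zᵢ(Kᵢ−1)/(1+ψ(Kᵢ−1)) = 0.
Check two-phase: ΣzᵢKᵢ = 1.2855 > 1 and Σzᵢ/Kᵢ = 1.1184 > 1, so g(0) = 0.2855 > 0 and g(1) = -0.1184 < 0.
Newton iteration, ψ⁰ = 0.5:
  ψ = 0.5000: g = 0.03146, g' = -0.3244 → ψ = 0.5970
  ψ = 0.5970: g = 0.00113, g' = -0.3030 → ψ = 0.6007
Converged at ψ = 0.6007.

ψ = 0.6007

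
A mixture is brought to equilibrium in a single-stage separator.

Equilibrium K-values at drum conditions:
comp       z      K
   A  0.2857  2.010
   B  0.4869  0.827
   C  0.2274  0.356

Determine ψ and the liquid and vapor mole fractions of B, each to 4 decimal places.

Rachford–Rice: g(ψ) = Σ zᵢ(Kᵢ−1)/(1+ψ(Kᵢ−1)) = 0.
g(0) = ΣzᵢKᵢ − 1 = 0.0579 and g(1) = 1 − Σzᵢ/Kᵢ = -0.3697, so a root lies in (0, 1).
Iterate (Newton) starting at ψ = 0.49:
  ψ = 0.4900: g = -0.11297, g' = -0.3491 → ψ = 0.1664
  ψ = 0.1664: g = -0.00372, g' = -0.3474 → ψ = 0.1557
Converged at ψ = 0.1557.
Compositions from xᵢ = zᵢ/(1+ψ(Kᵢ−1)), yᵢ = Kᵢxᵢ:
  A: x = 0.2469, y = 0.4962
  B: x = 0.5004, y = 0.4138
  C: x = 0.2527, y = 0.0900

ψ = 0.1557, x_B = 0.5004, y_B = 0.4138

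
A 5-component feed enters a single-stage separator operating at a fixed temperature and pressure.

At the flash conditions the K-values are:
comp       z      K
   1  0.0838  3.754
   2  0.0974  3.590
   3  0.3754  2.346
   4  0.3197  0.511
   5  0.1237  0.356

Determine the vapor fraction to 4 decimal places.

ψ = 0.7665

Let ψ = V/F and solve Σ zᵢ(Kᵢ−1)/(1+ψ(Kᵢ−1)) = 0.
Feasibility: ΣzᵢKᵢ = 1.7523, Σzᵢ/Kᵢ = 1.1826 — both > 1, two phases present.
Iterate (Newton) starting at ψ = 0.5:
  ψ = 0.5000: g = 0.18461, g' = -0.7251 → ψ = 0.7546
  ψ = 0.7546: g = 0.00830, g' = -0.6955 → ψ = 0.7665
Converged at ψ = 0.7665.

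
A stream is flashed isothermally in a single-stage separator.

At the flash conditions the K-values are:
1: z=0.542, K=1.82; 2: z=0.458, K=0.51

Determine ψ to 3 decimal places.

Binary case is linear: z₁(K₁−1)(1+ψ(K₂−1)) + z₂(K₂−1)(1+ψ(K₁−1)) = 0
⇒ ψ = [z₁(K₁−1)+z₂(K₂−1)] / [−(K₁−1)(K₂−1)] = 0.2200/0.4018 = 0.548

ψ = 0.548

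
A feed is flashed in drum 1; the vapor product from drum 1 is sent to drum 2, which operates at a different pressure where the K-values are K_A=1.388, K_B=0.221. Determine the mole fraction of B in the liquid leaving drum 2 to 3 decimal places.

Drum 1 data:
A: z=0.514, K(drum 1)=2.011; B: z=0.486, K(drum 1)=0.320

Drum 1:
Let ψ₁ = V/F and solve Σ zᵢ(Kᵢ−1)/(1+ψ₁(Kᵢ−1)) = 0.
g(0) = ΣzᵢKᵢ − 1 = 0.189 and g(1) = 1 − Σzᵢ/Kᵢ = -0.774, so a root lies in (0, 1).
Newton–Raphson from ψ₁ = 0.5:
  ψ₁ = 0.500: g = -0.1556, g' = -0.748 → ψ₁ = 0.292
  ψ₁ = 0.292: g = -0.0111, g' = -0.663 → ψ₁ = 0.275
Converged at ψ₁ = 0.275.
Drum-1 compositions:
  A: x = 0.402, y = 0.809
  B: x = 0.598, y = 0.191
Drum-2 feed = drum-1 vapor: z₂ = (0.8087, 0.1913).
Drum 2:
Rachford–Rice: g(ψ₂) = Σ zᵢ(Kᵢ−1)/(1+ψ₂(Kᵢ−1)) = 0.
Check two-phase: ΣzᵢKᵢ = 1.165 > 1 and Σzᵢ/Kᵢ = 1.448 > 1, so g(0) = 0.165 > 0 and g(1) = -0.448 < 0.
Binary case is linear: z₁(K₁−1)(1+ψ₂(K₂−1)) + z₂(K₂−1)(1+ψ₂(K₁−1)) = 0
⇒ ψ₂ = [z₁(K₁−1)+z₂(K₂−1)] / [−(K₁−1)(K₂−1)] = 0.1647/0.3023 = 0.545
  A: x = 0.668, y = 0.927
  B: x = 0.332, y = 0.073

x_B (drum 2) = 0.332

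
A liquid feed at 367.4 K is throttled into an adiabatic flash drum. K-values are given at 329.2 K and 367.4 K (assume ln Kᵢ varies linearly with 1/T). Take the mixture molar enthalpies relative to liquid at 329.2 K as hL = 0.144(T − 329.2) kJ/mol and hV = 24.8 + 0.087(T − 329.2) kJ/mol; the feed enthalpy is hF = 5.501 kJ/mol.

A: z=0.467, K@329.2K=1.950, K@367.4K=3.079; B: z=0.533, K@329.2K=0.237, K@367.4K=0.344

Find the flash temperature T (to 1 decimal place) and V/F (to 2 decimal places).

Adiabatic flash: solve Rachford–Rice at each trial T, then check hF = ψ·hV(T) + (1−ψ)·hL(T).
  T = 329.2 K: K = (1.950, 0.237), RR gives ψ = 0.051, H_out = 1.265 kJ/mol
  T = 367.4 K: K = (3.079, 0.344), RR gives ψ = 0.456, H_out = 15.806 kJ/mol
  T = 348.3 K: K = (2.481, 0.288), RR gives ψ = 0.296, H_out = 9.780 kJ/mol
  T = 338.8 K: K = (2.208, 0.262), RR gives ψ = 0.192, H_out = 6.040 kJ/mol
  T = 334.0 K: K = (2.077, 0.250), RR gives ψ = 0.127, H_out = 3.816 kJ/mol
  T = 336.4 K: K = (2.142, 0.256), RR gives ψ = 0.161, H_out = 4.963 kJ/mol
Linear interpolation between T = 336.4 (H_out = 4.963) and T = 338.8 (H_out = 6.040) on hF = 5.501 gives T ≈ 337.6 K, at which ψ = 0.18.

T = 337.6 K, V/F = 0.18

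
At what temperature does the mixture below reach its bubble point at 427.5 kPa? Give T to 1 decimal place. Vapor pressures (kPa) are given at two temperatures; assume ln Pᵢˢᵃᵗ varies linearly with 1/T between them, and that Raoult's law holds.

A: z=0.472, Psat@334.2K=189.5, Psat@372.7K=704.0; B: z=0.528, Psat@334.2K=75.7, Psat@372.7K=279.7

Bubble-point temperature: ΣzᵢPᵢˢᵃᵗ(T) = P. Interpolate ln Pᵢˢᵃᵗ = aᵢ + bᵢ/T.
  T = 334.2 K: ΣzᵢPᵢˢᵃᵗ = 129.41 kPa
  T = 372.7 K: ΣzᵢPᵢˢᵃᵗ = 479.97 kPa
  T = 353.4 K: ΣzᵢPᵢˢᵃᵗ = 257.85 kPa
  T = 363.0 K: ΣzᵢPᵢˢᵃᵗ = 354.14 kPa
  T = 367.9 K: ΣzᵢPᵢˢᵃᵗ = 413.76 kPa
  T = 370.3 K: ΣzᵢPᵢˢᵃᵗ = 445.85 kPa
Interpolating between 367.9 K and 370.3 K gives T ≈ 368.9 K.

T = 368.9 K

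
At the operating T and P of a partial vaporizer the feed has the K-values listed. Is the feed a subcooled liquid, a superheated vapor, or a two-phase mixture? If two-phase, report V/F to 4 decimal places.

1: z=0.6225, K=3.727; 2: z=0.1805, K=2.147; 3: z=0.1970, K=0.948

superheated vapor

ΣzᵢKᵢ = 2.8943; Σzᵢ/Kᵢ = 0.4589.
Since Σzᵢ/Kᵢ < 1 the mixture is above its dew point — single vapor phase.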